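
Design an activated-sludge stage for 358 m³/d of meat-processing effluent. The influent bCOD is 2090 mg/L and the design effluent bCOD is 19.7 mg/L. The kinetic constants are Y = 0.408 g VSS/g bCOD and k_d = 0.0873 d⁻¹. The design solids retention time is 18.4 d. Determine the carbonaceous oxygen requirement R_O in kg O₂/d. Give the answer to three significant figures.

The observed yield is Y_obs = Y/(1 + k_d·θ_c) = 0.408 / (1 + 0.0873 × 18.4) = 0.408 / 2.606 = 0.1565 g VSS per g bCOD removed.
Q·(S₀ − S) = 358 × (2090 − 19.7) × 10⁻³ = 741.2 kg/d removed.
Biomass synthesised: P_X = Y_obs × 741.2 = 116.0 kg VSS/d.
R_O = Q·ΔS − 1.42 P_X = 741.2 − 164.8 = 576.4 kg O₂/d.

R_O ≈ 576 kg O₂/d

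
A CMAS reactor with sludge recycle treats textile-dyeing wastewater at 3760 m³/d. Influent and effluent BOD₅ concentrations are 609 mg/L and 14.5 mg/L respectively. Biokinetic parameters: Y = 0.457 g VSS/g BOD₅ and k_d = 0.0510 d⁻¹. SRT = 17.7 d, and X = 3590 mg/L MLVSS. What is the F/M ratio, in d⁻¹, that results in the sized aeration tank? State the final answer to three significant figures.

Steady-state biomass mass balance: V·X·(1 + k_d·θ_c) = Y·Q·(S₀ − S)·θ_c, so V = 0.457 × 3760 × (609 − 14.5) × 17.7 / [3590 × (1 + 0.0510 × 17.7)] = 1.81×10^7 / 6831 = 2647 m³.
F/M = Q·S₀ / (V·X) = 3760 × 609 / (2647 × 3590) = 0.2410 g BOD₅·(g VSS·d)⁻¹.

F/M ≈ 0.241 d⁻¹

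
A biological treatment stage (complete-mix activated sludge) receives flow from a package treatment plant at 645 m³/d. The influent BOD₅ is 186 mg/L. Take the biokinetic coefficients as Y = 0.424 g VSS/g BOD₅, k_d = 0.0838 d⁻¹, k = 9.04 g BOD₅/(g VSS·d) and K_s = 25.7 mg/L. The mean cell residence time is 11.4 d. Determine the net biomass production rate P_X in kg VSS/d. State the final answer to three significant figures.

From the Monod/SRT balance for a CMAS, S = K_s·(1+k_d θ_c)/[θ_c·(Y k − k_d) − 1] = 25.7 × (1 + 0.0838 × 11.4) / [11.4 × (0.424 × 9.04 − 0.0838) − 1] = 50.25 / 41.74 = 1.204 mg/L.
The observed yield is Y_obs = Y/(1 + k_d·θ_c) = 0.424 / (1 + 0.0838 × 11.4) = 0.424 / 1.955 = 0.2168 g VSS per g BOD₅ removed.
Substrate removed = Q·(S₀ − S) = 645 m³/d × (186 − 1.20) g/m³ = 1.19×10^5 g/d = 119.2 kg/d.
P_X = Y_obs · Q(S₀ − S) = 0.2168 × 119.2 = 25.85 kg VSS/d.

P_X ≈ 25.8 kg VSS/d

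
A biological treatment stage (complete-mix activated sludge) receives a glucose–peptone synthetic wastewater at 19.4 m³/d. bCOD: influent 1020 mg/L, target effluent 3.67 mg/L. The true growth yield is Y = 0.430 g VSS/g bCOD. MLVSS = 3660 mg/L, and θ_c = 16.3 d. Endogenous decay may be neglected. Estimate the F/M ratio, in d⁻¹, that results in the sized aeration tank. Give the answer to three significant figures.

F/M ≈ 0.143 d⁻¹

Biomass mass balance (decay neglected): V·X = Y·Q·(S₀ − S)·θ_c, so V = 0.430 × 19.4 × (1020 − 3.67) × 16.3 / 3660 = 37.76 m³.
Food-to-microorganism ratio F/M = Q S₀ / (V X) = 19.4 × 1020 / (37.76 × 3660) = 0.1432 d⁻¹.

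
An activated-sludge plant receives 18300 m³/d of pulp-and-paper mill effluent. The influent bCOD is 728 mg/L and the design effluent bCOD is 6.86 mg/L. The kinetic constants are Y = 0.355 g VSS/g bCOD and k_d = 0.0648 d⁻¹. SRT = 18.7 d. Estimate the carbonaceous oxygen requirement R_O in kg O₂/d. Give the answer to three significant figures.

Observed yield with endogenous decay: Y_obs = Y / (1 + k_d·θ_c) = 0.355 / (1 + 0.0648 × 18.7) = 0.355 / 2.212 = 0.1605 g VSS/g bCOD.
ΔS = 728 − 6.86 = 721.1 mg/L, so the substrate removal rate is 18300 × 721.1/1000 = 13197 kg bCOD/d.
Biomass synthesised: P_X = Y_obs × 13197 = 2118 kg VSS/d.
R_O = Q·ΔS − 1.42 P_X = 13197 − 3008 = 10189 kg O₂/d.

R_O ≈ 10200 kg O₂/d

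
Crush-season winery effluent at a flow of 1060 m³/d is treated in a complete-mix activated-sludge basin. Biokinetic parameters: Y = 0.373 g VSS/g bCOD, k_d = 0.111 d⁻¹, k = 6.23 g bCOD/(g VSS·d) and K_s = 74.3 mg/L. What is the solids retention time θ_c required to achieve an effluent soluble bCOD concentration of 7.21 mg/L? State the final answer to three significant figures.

θ_c ≈ 10.6 d

Specific growth rate at S = 7.21 mg/L: μ = YkS/(K_s+S) = 0.373·6.23·7.21/(74.3+7.21) = 0.2056 d⁻¹.
θ_c = 1/(μ − k_d) = 1/(0.2056 − 0.111) = 1/0.09455 = 10.58 d.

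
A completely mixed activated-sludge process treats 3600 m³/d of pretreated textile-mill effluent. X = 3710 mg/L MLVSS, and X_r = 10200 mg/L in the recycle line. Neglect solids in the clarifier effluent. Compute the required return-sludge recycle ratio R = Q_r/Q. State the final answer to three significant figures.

R ≈ 0.572

Solids balance on the clarifier gives (1+R)X = R·X_r, so R = X/(X_r − X) = 3710 / (10200 − 3710) = 0.5716.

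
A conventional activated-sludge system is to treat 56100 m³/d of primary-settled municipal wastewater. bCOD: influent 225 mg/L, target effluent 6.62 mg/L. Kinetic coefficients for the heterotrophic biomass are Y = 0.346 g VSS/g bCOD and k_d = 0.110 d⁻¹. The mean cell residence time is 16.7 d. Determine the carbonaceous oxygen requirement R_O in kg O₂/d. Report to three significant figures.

R_O ≈ 10100 kg O₂/d

Observed yield with endogenous decay: Y_obs = Y / (1 + k_d·θ_c) = 0.346 / (1 + 0.110 × 16.7) = 0.346 / 2.837 = 0.1220 g VSS/g bCOD.
ΔS = 225 − 6.62 = 218.4 mg/L, so the substrate removal rate is 56100 × 218.4/1000 = 12251 kg bCOD/d.
P_X = Y_obs·Q·(S₀ − S) = 0.1220 × 12251 = 1494 kg VSS/d.
R_O = Q·(S₀ − S) − 1.42·P_X = 12251 − 1.42 × 1494 = 10129 kg O₂/d.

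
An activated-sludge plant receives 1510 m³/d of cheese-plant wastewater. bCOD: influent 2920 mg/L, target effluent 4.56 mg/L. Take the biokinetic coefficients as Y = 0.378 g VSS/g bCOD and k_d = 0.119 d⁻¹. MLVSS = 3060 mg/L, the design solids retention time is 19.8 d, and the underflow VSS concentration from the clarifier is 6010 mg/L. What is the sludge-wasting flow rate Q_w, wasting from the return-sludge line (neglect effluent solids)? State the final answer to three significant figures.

Q_w ≈ 82.5 m³/d

Rearranging the biomass balance for a CMAS with decay, V = Y·Q·ΔS·θ_c / [X·(1+k_d θ_c)] = 0.378 × 1510 × (2920 − 4.56) × 19.8 / [3060 × (1 + 0.119 × 19.8)] = 3.29×10^7 / 10270 = 3208 m³.
Q_w = (V·X)/(θ_c X_r) = 3208 × 3060 / (19.8 × 6010) = 82.50 m³/d.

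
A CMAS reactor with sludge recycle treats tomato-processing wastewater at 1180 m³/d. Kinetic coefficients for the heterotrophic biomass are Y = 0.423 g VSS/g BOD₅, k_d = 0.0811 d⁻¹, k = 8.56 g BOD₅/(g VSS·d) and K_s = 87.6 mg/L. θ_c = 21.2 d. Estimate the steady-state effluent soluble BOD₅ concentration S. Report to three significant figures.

S ≈ 3.22 mg/L

Effluent substrate depends only on kinetics and SRT: S = K_s(1 + k_d θ_c) / [θ_c(Yk − k_d) − 1] = 87.6 × (1 + 0.0811 × 21.2) / [21.2 × (0.423 × 8.56 − 0.0811) − 1] = 238.2 / 74.04 = 3.217 mg/L.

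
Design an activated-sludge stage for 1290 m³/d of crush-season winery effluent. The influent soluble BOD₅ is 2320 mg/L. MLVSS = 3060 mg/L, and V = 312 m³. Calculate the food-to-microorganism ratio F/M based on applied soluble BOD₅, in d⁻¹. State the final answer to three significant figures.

F/M ≈ 3.13 d⁻¹

Food-to-microorganism ratio F/M = Q S₀ / (V X) = 1290 × 2320 / (312.0 × 3060) = 3.135 d⁻¹.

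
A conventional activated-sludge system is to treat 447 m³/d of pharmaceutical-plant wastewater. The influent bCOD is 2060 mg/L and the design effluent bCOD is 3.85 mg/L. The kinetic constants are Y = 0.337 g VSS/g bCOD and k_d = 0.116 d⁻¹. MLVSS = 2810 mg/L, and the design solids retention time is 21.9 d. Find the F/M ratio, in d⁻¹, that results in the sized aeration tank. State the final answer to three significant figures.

From the SRT design equation V = Y Q (S₀−S) θ_c / [X (1 + k_d θ_c)] = 0.337 × 447 × (2060 − 3.85) × 21.9 / [2810 × (1 + 0.116 × 21.9)] = 6.78×10^6 / 9949 = 681.8 m³.
F/M = applied load / biomass = Q·S₀/(V·X) = 447 × 2060 / (681.8 × 2810) = 0.4806 d⁻¹.

F/M ≈ 0.481 d⁻¹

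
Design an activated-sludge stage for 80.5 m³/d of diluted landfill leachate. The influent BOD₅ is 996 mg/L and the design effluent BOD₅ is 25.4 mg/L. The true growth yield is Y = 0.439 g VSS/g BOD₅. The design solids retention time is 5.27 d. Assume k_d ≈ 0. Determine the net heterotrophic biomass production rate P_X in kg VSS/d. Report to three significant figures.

No decay correction is needed, so Y_obs = Y = 0.439.
Q·(S₀ − S) = 80.5 × (996 − 25.4) × 10⁻³ = 78.13 kg/d removed.
So the net sludge growth is P_X = 0.4390 × 78.13 = 34.30 kg VSS/d.

P_X ≈ 34.3 kg VSS/d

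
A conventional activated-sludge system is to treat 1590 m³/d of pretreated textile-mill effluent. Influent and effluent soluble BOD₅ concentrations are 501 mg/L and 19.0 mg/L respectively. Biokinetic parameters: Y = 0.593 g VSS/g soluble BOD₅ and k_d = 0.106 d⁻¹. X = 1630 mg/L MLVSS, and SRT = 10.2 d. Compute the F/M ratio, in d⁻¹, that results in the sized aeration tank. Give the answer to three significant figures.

Steady-state biomass mass balance: V·X·(1 + k_d·θ_c) = Y·Q·(S₀ − S)·θ_c, so V = 0.593 × 1590 × (501 − 19.0) × 10.2 / [1630 × (1 + 0.106 × 10.2)] = 4.64×10^6 / 3392 = 1366 m³.
F/M = Q·S₀ / (V·X) = 1590 × 501 / (1366 × 1630) = 0.3576 g soluble BOD₅·(g VSS·d)⁻¹.

F/M ≈ 0.358 d⁻¹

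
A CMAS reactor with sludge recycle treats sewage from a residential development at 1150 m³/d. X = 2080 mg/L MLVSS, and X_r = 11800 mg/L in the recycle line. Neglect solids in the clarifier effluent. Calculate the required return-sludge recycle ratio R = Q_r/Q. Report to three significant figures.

R ≈ 0.214

Mass balance around the secondary clarifier (neglecting effluent solids): R = X / (X_r − X) = 2080 / (11800 − 2080) = 0.2140.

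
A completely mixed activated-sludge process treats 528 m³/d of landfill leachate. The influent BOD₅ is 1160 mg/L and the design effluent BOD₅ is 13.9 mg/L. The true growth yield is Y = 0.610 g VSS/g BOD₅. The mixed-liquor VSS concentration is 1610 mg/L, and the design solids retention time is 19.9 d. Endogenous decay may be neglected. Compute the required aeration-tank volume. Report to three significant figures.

V ≈ 4560 m³

With k_d = 0 the design equation reduces to V = Y Q (S₀−S) θ_c / X = 0.610 × 528 × (1160 − 13.9) × 19.9 / 1610 = 4563 m³.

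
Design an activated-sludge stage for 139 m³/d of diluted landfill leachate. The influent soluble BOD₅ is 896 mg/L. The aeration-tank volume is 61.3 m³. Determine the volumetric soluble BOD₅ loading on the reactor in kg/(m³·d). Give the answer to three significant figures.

L_v ≈ 2.03 kg soluble BOD₅/(m³·d)

Volumetric loading L_v = Q·S₀ / V = 139 × 896 g/m³ / 61.30 m³ = 2032 g/(m³·d) = 2.032 kg soluble BOD₅/(m³·d).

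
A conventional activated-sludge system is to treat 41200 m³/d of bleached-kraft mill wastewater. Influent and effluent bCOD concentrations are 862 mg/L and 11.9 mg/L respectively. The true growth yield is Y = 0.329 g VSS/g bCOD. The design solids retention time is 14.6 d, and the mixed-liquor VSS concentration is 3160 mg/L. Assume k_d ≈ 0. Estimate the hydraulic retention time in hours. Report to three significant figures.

τ ≈ 31.0 h

With k_d = 0 the design equation reduces to V = Y Q (S₀−S) θ_c / X = 0.329 × 41200 × (862 − 11.9) × 14.6 / 3160 = 53239 m³.
HRT = V/Q = 53239 m³ / 41200 m³·d⁻¹ = 1.292 d × 24 = 31.01 h.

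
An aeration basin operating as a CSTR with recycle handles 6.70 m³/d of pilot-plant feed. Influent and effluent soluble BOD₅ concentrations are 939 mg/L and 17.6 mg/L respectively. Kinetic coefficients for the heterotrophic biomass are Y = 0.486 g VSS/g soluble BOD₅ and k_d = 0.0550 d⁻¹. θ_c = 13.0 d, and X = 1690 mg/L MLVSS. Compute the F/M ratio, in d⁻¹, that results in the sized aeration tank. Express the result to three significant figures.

F/M ≈ 0.277 d⁻¹

Steady-state biomass mass balance: V·X·(1 + k_d·θ_c) = Y·Q·(S₀ − S)·θ_c, so V = 0.486 × 6.70 × (939 − 17.6) × 13.0 / [1690 × (1 + 0.0550 × 13.0)] = 3.9×10^4 / 2898 = 13.46 m³.
F/M = Q·S₀ / (V·X) = 6.70 × 939 / (13.46 × 1690) = 0.2766 g soluble BOD₅·(g VSS·d)⁻¹.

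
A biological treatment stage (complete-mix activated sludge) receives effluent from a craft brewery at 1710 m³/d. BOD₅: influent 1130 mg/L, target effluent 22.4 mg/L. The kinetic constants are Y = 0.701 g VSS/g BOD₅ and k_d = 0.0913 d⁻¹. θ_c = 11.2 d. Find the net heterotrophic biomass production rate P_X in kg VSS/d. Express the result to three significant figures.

P_X ≈ 656 kg VSS/d

Observed yield with endogenous decay: Y_obs = Y / (1 + k_d·θ_c) = 0.701 / (1 + 0.0913 × 11.2) = 0.701 / 2.023 = 0.3466 g VSS/g BOD₅.
ΔS = 1130 − 22.4 = 1108 mg/L, so the substrate removal rate is 1710 × 1108/1000 = 1894 kg BOD₅/d.
Biomass produced: P_X = Y_obs·Q·ΔS = 0.3466 × 1894 ≈ 656.4 kg VSS/d.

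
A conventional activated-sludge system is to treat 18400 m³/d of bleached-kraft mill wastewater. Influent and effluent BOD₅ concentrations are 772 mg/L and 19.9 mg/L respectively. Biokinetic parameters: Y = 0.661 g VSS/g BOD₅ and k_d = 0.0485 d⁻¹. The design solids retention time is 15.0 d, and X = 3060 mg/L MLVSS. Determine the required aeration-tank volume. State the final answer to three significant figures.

V ≈ 26000 m³

Rearranging the biomass balance for a CMAS with decay, V = Y·Q·ΔS·θ_c / [X·(1+k_d θ_c)] = 0.661 × 18400 × (772 − 19.9) × 15.0 / [3060 × (1 + 0.0485 × 15.0)] = 1.37×10^8 / 5286 = 25957 m³.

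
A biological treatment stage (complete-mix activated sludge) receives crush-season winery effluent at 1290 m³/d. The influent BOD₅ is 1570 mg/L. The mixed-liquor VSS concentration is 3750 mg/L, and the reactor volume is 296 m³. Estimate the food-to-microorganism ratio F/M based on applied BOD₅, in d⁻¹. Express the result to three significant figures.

F/M ≈ 1.82 d⁻¹

F/M = Q·S₀ / (V·X) = 1290 × 1570 / (296.0 × 3750) = 1.825 g BOD₅·(g VSS·d)⁻¹.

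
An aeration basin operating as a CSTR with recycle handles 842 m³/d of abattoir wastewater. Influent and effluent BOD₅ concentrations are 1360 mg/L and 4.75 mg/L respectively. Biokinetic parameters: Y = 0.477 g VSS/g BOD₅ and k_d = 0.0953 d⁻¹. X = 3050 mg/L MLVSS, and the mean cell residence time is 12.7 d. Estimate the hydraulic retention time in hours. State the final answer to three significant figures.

τ ≈ 29.2 h

Steady-state biomass mass balance: V·X·(1 + k_d·θ_c) = Y·Q·(S₀ − S)·θ_c, so V = 0.477 × 842 × (1360 − 4.75) × 12.7 / [3050 × (1 + 0.0953 × 12.7)] = 6.91×10^6 / 6741 = 1025 m³.
Hydraulic retention time τ = V/Q = 1025 / 842 = 1.218 d = 29.23 h.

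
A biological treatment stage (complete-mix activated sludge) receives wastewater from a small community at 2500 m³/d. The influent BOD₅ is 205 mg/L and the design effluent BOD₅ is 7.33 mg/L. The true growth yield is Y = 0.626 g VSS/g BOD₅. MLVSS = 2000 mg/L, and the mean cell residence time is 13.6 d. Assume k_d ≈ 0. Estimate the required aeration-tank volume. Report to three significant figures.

V ≈ 2100 m³

Biomass mass balance (decay neglected): V·X = Y·Q·(S₀ − S)·θ_c, so V = 0.626 × 2500 × (205 − 7.33) × 13.6 / 2000 = 2104 m³.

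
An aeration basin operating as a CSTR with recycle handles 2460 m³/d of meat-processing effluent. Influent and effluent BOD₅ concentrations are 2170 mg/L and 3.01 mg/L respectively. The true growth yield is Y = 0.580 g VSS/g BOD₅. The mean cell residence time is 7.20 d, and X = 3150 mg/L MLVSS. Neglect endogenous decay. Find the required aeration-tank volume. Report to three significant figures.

V ≈ 7070 m³

V·X = Y·Q·ΔS·θ_c gives V = 0.580 × 2460 × (2170 − 3.01) × 7.20 / 3150 = 7067 m³.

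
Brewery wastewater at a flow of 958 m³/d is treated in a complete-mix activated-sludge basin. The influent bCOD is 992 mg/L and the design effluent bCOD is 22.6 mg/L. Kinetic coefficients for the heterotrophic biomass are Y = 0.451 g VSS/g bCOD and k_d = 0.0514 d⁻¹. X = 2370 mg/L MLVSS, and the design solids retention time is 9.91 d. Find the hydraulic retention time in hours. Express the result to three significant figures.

τ ≈ 29.1 h

Rearranging the biomass balance for a CMAS with decay, V = Y·Q·ΔS·θ_c / [X·(1+k_d θ_c)] = 0.451 × 958 × (992 − 22.6) × 9.91 / [2370 × (1 + 0.0514 × 9.91)] = 4.15×10^6 / 3577 = 1160 m³.
τ = V/Q = 1160/958 = 1.211 d, or 29.07 h.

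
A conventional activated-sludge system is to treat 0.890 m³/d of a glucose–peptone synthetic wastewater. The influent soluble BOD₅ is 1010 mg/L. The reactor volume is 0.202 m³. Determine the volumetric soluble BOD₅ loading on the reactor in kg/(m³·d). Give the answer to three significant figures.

Applied soluble BOD₅ load per unit volume = Q·S₀/V = (0.890 × 1010/1000)/0.2020 = 4.450 kg soluble BOD₅·m⁻³·d⁻¹.

L_v ≈ 4.45 kg soluble BOD₅/(m³·d)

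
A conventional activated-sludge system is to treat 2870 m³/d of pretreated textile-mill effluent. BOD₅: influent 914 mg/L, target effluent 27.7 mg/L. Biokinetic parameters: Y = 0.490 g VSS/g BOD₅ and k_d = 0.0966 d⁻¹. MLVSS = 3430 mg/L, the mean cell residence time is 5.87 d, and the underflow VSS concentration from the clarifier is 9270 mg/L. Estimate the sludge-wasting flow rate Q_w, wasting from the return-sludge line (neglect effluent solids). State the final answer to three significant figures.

From the SRT design equation V = Y Q (S₀−S) θ_c / [X (1 + k_d θ_c)] = 0.490 × 2870 × (914 − 27.7) × 5.87 / [3430 × (1 + 0.0966 × 5.87)] = 7.32×10^6 / 5375 = 1361 m³.
Q_w = (V·X)/(θ_c X_r) = 1361 × 3430 / (5.87 × 9270) = 85.80 m³/d.

Q_w ≈ 85.8 m³/d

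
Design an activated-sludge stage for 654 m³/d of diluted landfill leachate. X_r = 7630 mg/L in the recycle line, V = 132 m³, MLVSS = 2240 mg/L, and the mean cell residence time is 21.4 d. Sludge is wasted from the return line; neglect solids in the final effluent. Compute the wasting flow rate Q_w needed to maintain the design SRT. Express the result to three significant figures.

Q_w = (V·X)/(θ_c X_r) = 132.0 × 2240 / (21.4 × 7630) = 1.811 m³/d.

Q_w ≈ 1.81 m³/d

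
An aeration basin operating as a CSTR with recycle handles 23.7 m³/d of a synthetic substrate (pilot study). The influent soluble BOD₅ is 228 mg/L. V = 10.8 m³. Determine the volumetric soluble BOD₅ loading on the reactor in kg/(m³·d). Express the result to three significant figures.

L_v ≈ 0.500 kg soluble BOD₅/(m³·d)

Volumetric loading L_v = Q·S₀ / V = 23.7 × 228 g/m³ / 10.80 m³ = 500.3 g/(m³·d) = 0.5003 kg soluble BOD₅/(m³·d).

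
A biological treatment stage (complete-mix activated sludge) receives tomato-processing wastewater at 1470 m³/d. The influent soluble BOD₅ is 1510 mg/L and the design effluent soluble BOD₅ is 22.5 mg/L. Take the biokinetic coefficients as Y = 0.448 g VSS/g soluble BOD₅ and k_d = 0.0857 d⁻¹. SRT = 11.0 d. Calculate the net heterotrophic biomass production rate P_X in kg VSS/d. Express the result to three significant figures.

Y_obs = Y / (1 + k_d θ_c) = 0.448 / (1 + 0.0857 × 11.0) = 0.448 / 1.943 = 0.2306.
Q·(S₀ − S) = 1470 × (1510 − 22.5) × 10⁻³ = 2187 kg/d removed.
So the net sludge growth is P_X = 0.2306 × 2187 = 504.3 kg VSS/d.

P_X ≈ 504 kg VSS/d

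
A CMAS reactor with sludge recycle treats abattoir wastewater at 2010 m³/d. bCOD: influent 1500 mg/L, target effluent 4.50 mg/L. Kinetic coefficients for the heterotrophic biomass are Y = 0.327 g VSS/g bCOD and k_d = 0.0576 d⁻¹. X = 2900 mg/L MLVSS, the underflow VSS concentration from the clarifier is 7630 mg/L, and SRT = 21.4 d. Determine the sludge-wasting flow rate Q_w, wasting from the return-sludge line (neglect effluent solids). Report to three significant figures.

From the SRT design equation V = Y Q (S₀−S) θ_c / [X (1 + k_d θ_c)] = 0.327 × 2010 × (1500 − 4.50) × 21.4 / [2900 × (1 + 0.0576 × 21.4)] = 2.1×10^7 / 6475 = 3249 m³.
θ_c = V·X/(Q_w·X_r) when wasting from the recycle, so Q_w = V·X/(θ_c·X_r) = 3249 × 2900 / (21.4 × 7630) = 57.70 m³/d.

Q_w ≈ 57.7 m³/d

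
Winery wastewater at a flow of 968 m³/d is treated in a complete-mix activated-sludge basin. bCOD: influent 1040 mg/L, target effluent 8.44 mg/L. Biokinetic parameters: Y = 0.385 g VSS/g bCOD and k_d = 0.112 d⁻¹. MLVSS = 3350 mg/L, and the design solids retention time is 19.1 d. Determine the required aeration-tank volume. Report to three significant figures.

Rearranging the biomass balance for a CMAS with decay, V = Y·Q·ΔS·θ_c / [X·(1+k_d θ_c)] = 0.385 × 968 × (1040 − 8.44) × 19.1 / [3350 × (1 + 0.112 × 19.1)] = 7.34×10^6 / 10516 = 698.2 m³.

V ≈ 698 m³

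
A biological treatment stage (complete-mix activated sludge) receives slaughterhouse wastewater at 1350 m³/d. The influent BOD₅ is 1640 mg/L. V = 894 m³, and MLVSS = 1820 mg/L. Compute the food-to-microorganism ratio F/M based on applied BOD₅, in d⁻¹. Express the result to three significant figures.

F/M = Q·S₀ / (V·X) = 1350 × 1640 / (894.0 × 1820) = 1.361 g BOD₅·(g VSS·d)⁻¹.

F/M ≈ 1.36 d⁻¹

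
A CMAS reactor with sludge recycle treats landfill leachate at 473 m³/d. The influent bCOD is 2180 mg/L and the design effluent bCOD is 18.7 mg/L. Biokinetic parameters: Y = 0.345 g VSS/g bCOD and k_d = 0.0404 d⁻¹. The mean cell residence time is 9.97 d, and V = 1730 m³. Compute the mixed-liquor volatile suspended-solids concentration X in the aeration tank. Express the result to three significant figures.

X = Y·Q·ΔS·θ_c / [V·(1 + k_d θ_c)] = 0.345 × 473 × (2180 − 18.7) × 9.97 / [1730 × (1 + 0.0404 × 9.97)] = 1449 mg/L.

X ≈ 1450 mg/L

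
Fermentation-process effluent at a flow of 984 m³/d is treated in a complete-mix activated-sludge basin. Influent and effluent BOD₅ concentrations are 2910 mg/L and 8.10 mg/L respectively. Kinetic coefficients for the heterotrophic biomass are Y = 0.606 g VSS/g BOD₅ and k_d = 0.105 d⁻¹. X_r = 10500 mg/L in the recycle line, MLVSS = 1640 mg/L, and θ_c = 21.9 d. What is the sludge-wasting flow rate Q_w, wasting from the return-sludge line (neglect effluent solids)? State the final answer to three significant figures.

Steady-state biomass mass balance: V·X·(1 + k_d·θ_c) = Y·Q·(S₀ − S)·θ_c, so V = 0.606 × 984 × (2910 − 8.10) × 21.9 / [1640 × (1 + 0.105 × 21.9)] = 3.79×10^7 / 5411 = 7003 m³.
θ_c = V·X/(Q_w·X_r) when wasting from the recycle, so Q_w = V·X/(θ_c·X_r) = 7003 × 1640 / (21.9 × 10500) = 49.95 m³/d.

Q_w ≈ 49.9 m³/d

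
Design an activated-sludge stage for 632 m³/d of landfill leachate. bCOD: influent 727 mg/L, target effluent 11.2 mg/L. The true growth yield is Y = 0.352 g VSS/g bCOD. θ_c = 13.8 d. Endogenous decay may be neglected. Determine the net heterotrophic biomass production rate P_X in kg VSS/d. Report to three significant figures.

Since k_d ≈ 0, Y_obs = Y = 0.352 g VSS/g bCOD.
ΔS = 727 − 11.2 = 715.8 mg/L, so the substrate removal rate is 632 × 715.8/1000 = 452.4 kg bCOD/d.
Net biomass production P_X = Y_obs × Q·(S₀ − S) = 0.3520 × 452.4 = 159.2 kg VSS/d.

P_X ≈ 159 kg VSS/d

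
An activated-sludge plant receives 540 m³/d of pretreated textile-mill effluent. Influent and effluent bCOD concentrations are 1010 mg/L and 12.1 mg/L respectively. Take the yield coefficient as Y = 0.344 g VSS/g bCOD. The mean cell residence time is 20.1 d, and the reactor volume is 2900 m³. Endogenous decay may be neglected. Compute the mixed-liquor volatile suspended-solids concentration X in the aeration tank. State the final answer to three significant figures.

X = Y·Q·ΔS·θ_c / V = 0.344 × 540 × (1010 − 12.1) × 20.1 / 2900 = 1285 mg/L.

X ≈ 1280 mg/L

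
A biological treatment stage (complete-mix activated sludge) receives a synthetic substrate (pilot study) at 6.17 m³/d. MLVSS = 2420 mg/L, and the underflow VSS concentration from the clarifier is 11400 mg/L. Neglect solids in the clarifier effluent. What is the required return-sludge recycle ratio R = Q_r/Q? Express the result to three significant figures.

Mass balance around the secondary clarifier (neglecting effluent solids): R = X / (X_r − X) = 2420 / (11400 − 2420) = 0.2695.

R ≈ 0.269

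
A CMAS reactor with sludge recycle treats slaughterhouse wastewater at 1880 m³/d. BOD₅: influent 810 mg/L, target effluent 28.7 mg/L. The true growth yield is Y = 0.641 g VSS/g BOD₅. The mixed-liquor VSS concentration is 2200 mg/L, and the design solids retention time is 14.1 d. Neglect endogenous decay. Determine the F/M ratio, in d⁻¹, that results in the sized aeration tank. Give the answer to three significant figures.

F/M ≈ 0.115 d⁻¹

V·X = Y·Q·ΔS·θ_c gives V = 0.641 × 1880 × (810 − 28.7) × 14.1 / 2200 = 6034 m³.
F/M = applied load / biomass = Q·S₀/(V·X) = 1880 × 810 / (6034 × 2200) = 0.1147 d⁻¹.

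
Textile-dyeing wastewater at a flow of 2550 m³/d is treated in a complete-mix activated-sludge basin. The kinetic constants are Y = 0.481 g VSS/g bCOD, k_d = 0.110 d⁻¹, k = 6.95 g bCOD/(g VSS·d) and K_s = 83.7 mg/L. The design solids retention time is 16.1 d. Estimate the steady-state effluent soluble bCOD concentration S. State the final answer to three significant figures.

S ≈ 4.54 mg/L

From the Monod/SRT balance for a CMAS, S = K_s·(1+k_d θ_c)/[θ_c·(Y k − k_d) − 1] = 83.7 × (1 + 0.110 × 16.1) / [16.1 × (0.481 × 6.95 − 0.110) − 1] = 231.9 / 51.05 = 4.543 mg/L.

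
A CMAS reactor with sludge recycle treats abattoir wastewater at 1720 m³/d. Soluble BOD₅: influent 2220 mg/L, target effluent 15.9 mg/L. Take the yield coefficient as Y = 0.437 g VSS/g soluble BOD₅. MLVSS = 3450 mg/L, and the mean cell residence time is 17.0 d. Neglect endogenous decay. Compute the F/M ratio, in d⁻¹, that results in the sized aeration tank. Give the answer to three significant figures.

With k_d = 0 the design equation reduces to V = Y Q (S₀−S) θ_c / X = 0.437 × 1720 × (2220 − 15.9) × 17.0 / 3450 = 8163 m³.
F/M = applied load / biomass = Q·S₀/(V·X) = 1720 × 2220 / (8163 × 3450) = 0.1356 d⁻¹.

F/M ≈ 0.136 d⁻¹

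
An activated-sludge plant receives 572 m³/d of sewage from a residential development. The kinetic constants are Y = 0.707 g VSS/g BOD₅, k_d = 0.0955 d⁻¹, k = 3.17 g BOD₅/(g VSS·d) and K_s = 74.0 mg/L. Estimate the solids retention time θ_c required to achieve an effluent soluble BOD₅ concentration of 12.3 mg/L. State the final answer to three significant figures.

θ_c ≈ 4.47 d

At the target effluent, Y k S/(K_s+S) = 0.707×3.17×12.3/86.30 = 0.3194 d⁻¹.
θ_c = 1/(μ − k_d) = 1/(0.3194 − 0.0955) = 1/0.2239 = 4.466 d.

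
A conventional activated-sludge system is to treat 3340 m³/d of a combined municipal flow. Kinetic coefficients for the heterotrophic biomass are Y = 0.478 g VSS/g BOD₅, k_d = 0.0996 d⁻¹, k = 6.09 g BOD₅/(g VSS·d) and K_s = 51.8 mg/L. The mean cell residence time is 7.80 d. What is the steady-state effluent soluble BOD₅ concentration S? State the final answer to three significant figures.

S ≈ 4.40 mg/L

For a completely mixed reactor with recycle the Lawrence–McCarty relation gives S = K_s·(1 + k_d·θ_c) / [θ_c·(Y·k − k_d) − 1] = 51.8 × (1 + 0.0996 × 7.80) / [7.80 × (0.478 × 6.09 − 0.0996) − 1] = 92.04 / 20.93 = 4.398 mg/L.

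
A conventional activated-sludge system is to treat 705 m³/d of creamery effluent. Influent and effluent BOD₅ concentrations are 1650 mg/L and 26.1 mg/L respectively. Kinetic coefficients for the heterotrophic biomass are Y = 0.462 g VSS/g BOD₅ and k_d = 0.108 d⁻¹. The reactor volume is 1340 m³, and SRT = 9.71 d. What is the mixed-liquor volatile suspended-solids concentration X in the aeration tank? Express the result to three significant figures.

Solving the biomass balance for X: X = Y Q (S₀−S) θ_c / [V (1+k_d θ_c)] = 0.462 × 705 × (1650 − 26.1) × 9.71 / [1340 × (1 + 0.108 × 9.71)] = 1871 mg/L.

X ≈ 1870 mg/L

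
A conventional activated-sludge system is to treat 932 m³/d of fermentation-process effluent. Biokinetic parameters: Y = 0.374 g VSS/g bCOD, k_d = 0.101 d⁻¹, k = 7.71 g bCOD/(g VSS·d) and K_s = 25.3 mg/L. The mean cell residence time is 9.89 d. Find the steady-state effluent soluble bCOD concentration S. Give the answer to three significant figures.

S ≈ 1.91 mg/L

For a completely mixed reactor with recycle the Lawrence–McCarty relation gives S = K_s·(1 + k_d·θ_c) / [θ_c·(Y·k − k_d) − 1] = 25.3 × (1 + 0.101 × 9.89) / [9.89 × (0.374 × 7.71 − 0.101) − 1] = 50.57 / 26.52 = 1.907 mg/L.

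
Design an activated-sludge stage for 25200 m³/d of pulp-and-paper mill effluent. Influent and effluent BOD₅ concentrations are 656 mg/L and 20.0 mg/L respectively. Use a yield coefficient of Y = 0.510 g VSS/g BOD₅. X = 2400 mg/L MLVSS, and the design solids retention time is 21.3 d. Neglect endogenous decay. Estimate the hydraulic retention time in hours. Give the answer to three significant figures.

τ ≈ 69.1 h

Biomass mass balance (decay neglected): V·X = Y·Q·(S₀ − S)·θ_c, so V = 0.510 × 25200 × (656 − 20.0) × 21.3 / 2400 = 72543 m³.
τ = V/Q = 72543/25200 = 2.879 d, or 69.09 h.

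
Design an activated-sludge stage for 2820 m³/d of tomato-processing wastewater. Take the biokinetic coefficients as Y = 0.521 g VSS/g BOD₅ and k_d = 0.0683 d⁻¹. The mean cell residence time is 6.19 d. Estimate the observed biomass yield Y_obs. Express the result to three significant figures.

Y_obs = Y / (1 + k_d θ_c) = 0.521 / (1 + 0.0683 × 6.19) = 0.521 / 1.423 = 0.3662.

Y_obs ≈ 0.366 g VSS/g BOD₅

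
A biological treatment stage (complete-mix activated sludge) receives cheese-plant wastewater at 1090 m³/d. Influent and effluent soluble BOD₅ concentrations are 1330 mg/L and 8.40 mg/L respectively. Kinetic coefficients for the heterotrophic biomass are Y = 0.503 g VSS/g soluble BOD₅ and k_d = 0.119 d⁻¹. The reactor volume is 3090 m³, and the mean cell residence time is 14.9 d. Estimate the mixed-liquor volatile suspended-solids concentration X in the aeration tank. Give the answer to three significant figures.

X ≈ 1260 mg/L

Solving the biomass balance for X: X = Y Q (S₀−S) θ_c / [V (1+k_d θ_c)] = 0.503 × 1090 × (1330 − 8.40) × 14.9 / [3090 × (1 + 0.119 × 14.9)] = 1260 mg/L.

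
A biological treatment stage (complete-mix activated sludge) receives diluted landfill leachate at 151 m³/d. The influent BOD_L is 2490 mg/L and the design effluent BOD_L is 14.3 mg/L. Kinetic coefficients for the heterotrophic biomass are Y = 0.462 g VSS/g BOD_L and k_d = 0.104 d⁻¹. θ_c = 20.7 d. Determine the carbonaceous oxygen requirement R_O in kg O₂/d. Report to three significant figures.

R_O ≈ 296 kg O₂/d

Correct the yield for decay: Y_obs = Y/(1 + k_d θ_c) = 0.462 / (1 + 0.104 × 20.7) = 0.462 / 3.153 = 0.1465.
ΔS = 2490 − 14.3 = 2476 mg/L, so the substrate removal rate is 151 × 2476/1000 = 373.8 kg BOD_L/d.
P_X = Y_obs·Q·(S₀ − S) = 0.1465 × 373.8 = 54.78 kg VSS/d.
R_O = Q·(S₀ − S) − 1.42·P_X = 373.8 − 1.42 × 54.78 = 296.0 kg O₂/d.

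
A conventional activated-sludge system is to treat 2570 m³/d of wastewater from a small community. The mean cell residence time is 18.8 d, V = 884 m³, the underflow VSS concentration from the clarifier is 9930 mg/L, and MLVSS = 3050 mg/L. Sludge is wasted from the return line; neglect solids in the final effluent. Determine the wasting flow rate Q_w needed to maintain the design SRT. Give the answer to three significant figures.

Wasting from the return line (neglecting effluent solids): Q_w = V·X / (θ_c·X_r) = 884.0 × 3050 / (18.8 × 9930) = 14.44 m³/d.

Q_w ≈ 14.4 m³/d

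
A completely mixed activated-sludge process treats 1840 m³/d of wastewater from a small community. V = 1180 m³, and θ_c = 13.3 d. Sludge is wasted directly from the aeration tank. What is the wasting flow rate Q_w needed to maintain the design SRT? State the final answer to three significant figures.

Q_w ≈ 88.7 m³/d

With mixed-liquor wasting, θ_c = V/Q_w, so Q_w = V/θ_c = 1180/13.3 = 88.72 m³/d.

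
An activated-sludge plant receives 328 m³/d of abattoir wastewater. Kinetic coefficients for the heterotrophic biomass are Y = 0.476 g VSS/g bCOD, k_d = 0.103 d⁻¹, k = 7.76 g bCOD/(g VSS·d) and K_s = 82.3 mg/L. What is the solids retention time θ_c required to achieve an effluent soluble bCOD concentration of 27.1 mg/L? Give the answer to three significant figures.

θ_c ≈ 1.23 d

From 1/θ_c = Y·k·S/(K_s + S) − k_d: Y·k·S/(K_s+S) = 0.476 × 7.76 × 27.1 / (82.3 + 27.1) = 0.9150 d⁻¹.
Then 1/θ_c = μ − k_d = 0.9150 − 0.103 = 0.8120 d⁻¹, giving θ_c = 1.232 d.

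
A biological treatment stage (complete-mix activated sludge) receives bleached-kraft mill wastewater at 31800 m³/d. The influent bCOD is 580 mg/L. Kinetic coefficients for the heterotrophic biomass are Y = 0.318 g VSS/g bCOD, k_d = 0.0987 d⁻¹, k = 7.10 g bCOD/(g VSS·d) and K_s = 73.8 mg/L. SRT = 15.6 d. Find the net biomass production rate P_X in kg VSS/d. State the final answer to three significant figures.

P_X ≈ 2290 kg VSS/d

For a completely mixed reactor with recycle the Lawrence–McCarty relation gives S = K_s·(1 + k_d·θ_c) / [θ_c·(Y·k − k_d) − 1] = 73.8 × (1 + 0.0987 × 15.6) / [15.6 × (0.318 × 7.10 − 0.0987) − 1] = 187.4 / 32.68 = 5.735 mg/L.
Observed yield with endogenous decay: Y_obs = Y / (1 + k_d·θ_c) = 0.318 / (1 + 0.0987 × 15.6) = 0.318 / 2.540 = 0.1252 g VSS/g bCOD.
ΔS = 580 − 5.74 = 574.3 mg/L, so the substrate removal rate is 31800 × 574.3/1000 = 18261 kg bCOD/d.
Biomass produced: P_X = Y_obs·Q·ΔS = 0.1252 × 18261 ≈ 2287 kg VSS/d.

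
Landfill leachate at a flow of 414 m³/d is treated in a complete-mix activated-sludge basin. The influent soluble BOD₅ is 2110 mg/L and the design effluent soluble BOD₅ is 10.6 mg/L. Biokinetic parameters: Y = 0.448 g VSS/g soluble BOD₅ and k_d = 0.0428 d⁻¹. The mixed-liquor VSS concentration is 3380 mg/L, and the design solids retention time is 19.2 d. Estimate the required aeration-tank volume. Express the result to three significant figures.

V ≈ 1210 m³

Steady-state biomass mass balance: V·X·(1 + k_d·θ_c) = Y·Q·(S₀ − S)·θ_c, so V = 0.448 × 414 × (2110 − 10.6) × 19.2 / [3380 × (1 + 0.0428 × 19.2)] = 7.48×10^6 / 6158 = 1214 m³.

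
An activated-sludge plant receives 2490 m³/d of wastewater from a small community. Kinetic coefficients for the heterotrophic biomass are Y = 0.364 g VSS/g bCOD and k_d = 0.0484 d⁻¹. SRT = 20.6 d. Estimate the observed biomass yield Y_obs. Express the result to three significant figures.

Y_obs ≈ 0.182 g VSS/g bCOD

Observed yield with endogenous decay: Y_obs = Y / (1 + k_d·θ_c) = 0.364 / (1 + 0.0484 × 20.6) = 0.364 / 1.997 = 0.1823 g VSS/g bCOD.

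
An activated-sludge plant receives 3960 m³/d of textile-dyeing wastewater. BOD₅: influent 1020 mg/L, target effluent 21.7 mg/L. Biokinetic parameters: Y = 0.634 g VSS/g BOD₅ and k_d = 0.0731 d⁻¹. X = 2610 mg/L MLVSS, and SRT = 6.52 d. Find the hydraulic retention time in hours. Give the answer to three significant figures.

τ ≈ 25.7 h

From the SRT design equation V = Y Q (S₀−S) θ_c / [X (1 + k_d θ_c)] = 0.634 × 3960 × (1020 − 21.7) × 6.52 / [2610 × (1 + 0.0731 × 6.52)] = 1.63×10^7 / 3854 = 4240 m³.
Hydraulic retention time τ = V/Q = 4240 / 3960 = 1.071 d = 25.70 h.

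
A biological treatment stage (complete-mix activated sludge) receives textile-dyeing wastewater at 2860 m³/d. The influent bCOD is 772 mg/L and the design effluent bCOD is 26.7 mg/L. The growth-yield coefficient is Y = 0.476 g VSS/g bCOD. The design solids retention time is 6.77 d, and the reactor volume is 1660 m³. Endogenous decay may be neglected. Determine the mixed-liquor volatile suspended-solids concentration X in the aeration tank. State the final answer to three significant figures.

X ≈ 4140 mg/L

From V·X = Y·Q·(S₀ − S)·θ_c (decay neglected): X = 0.476 × 2860 × (772 − 26.7) × 6.77 / 1660 = 4138 mg/L.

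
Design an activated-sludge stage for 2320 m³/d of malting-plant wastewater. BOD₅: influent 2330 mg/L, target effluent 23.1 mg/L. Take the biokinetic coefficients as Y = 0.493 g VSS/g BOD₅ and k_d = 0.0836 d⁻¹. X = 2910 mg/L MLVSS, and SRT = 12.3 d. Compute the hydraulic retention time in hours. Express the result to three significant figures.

Steady-state biomass mass balance: V·X·(1 + k_d·θ_c) = Y·Q·(S₀ − S)·θ_c, so V = 0.493 × 2320 × (2330 − 23.1) × 12.3 / [2910 × (1 + 0.0836 × 12.3)] = 3.25×10^7 / 5902 = 5499 m³.
HRT = V/Q = 5499 m³ / 2320 m³·d⁻¹ = 2.370 d × 24 = 56.88 h.

τ ≈ 56.9 h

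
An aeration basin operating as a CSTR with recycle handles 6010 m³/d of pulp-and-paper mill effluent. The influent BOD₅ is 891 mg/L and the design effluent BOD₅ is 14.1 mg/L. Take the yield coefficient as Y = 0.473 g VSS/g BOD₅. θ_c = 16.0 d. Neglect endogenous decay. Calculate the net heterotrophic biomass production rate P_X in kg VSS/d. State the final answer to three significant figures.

Since k_d ≈ 0, Y_obs = Y = 0.473 g VSS/g BOD₅.
Q·(S₀ − S) = 6010 × (891 − 14.1) × 10⁻³ = 5270 kg/d removed.
Net biomass production P_X = Y_obs × Q·(S₀ − S) = 0.4730 × 5270 = 2493 kg VSS/d.

P_X ≈ 2490 kg VSS/d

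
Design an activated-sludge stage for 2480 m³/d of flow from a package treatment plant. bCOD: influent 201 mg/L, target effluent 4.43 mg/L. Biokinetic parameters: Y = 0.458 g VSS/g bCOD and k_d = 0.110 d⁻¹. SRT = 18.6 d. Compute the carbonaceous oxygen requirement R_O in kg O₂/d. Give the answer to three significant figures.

R_O ≈ 383 kg O₂/d

Y_obs = Y / (1 + k_d θ_c) = 0.458 / (1 + 0.110 × 18.6) = 0.458 / 3.046 = 0.1504.
ΔS = 201 − 4.43 = 196.6 mg/L, so the substrate removal rate is 2480 × 196.6/1000 = 487.5 kg bCOD/d.
P_X = Y_obs·Q·(S₀ − S) = 0.1504 × 487.5 = 73.30 kg VSS/d.
R_O = Q·(S₀ − S) − 1.42·P_X = 487.5 − 1.42 × 73.30 = 383.4 kg O₂/d.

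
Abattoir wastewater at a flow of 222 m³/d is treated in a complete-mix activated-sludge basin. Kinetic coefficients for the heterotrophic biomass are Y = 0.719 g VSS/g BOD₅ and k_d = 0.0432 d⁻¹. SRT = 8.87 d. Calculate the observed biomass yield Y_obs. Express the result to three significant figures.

Y_obs ≈ 0.520 g VSS/g BOD₅

Y_obs = Y / (1 + k_d θ_c) = 0.719 / (1 + 0.0432 × 8.87) = 0.719 / 1.383 = 0.5198.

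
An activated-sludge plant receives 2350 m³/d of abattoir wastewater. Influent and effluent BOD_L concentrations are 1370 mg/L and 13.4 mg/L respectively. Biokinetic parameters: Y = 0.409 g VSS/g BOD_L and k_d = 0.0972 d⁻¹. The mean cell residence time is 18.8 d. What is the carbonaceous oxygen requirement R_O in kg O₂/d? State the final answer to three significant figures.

R_O ≈ 2530 kg O₂/d

The observed yield is Y_obs = Y/(1 + k_d·θ_c) = 0.409 / (1 + 0.0972 × 18.8) = 0.409 / 2.827 = 0.1447 g VSS per g BOD_L removed.
Mass of BOD_L removed per day: Q(S₀ − S) = 2350 × 1357 g/m³ = 3188 kg/d.
Biomass synthesised: P_X = Y_obs × 3188 = 461.2 kg VSS/d.
Carbonaceous O₂ demand = substrate oxidised − cell-mass equivalent = 3188 − 1.42 × 461.2 = 2533 kg O₂/d.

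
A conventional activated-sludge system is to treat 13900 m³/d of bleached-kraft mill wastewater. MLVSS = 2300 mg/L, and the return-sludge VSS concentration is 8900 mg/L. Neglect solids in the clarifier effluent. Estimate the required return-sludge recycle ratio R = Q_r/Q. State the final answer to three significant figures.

Solids balance on the clarifier gives (1+R)X = R·X_r, so R = X/(X_r − X) = 2300 / (8900 − 2300) = 0.3485.

R ≈ 0.348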